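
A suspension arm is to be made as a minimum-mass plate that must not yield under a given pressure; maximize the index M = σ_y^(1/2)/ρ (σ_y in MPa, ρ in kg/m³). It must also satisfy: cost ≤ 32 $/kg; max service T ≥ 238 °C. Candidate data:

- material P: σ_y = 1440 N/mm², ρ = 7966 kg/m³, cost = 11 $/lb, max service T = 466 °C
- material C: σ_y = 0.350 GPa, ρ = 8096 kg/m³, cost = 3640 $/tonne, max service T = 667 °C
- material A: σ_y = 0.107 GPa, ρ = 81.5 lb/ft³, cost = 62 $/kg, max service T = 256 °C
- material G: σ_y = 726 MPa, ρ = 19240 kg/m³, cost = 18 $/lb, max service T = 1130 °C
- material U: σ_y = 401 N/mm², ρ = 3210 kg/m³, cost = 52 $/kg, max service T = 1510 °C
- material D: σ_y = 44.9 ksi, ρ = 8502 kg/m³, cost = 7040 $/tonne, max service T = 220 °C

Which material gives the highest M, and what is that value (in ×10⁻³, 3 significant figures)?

Screen on constraints: cost ≤ 32 $/kg; max service T ≥ 238 °C. Survivors: material P, material C.
Putting every candidate on a common basis:
  material P: σ_y = 1440 MPa, ρ = 7966 kg/m³
  material C: σ_y = 350.0 MPa, ρ = 8096 kg/m³
  material P: M = 4.76×10⁻³
  material C: M = 2.31×10⁻³
Material P has the largest M.

material P, M = 4.76×10⁻³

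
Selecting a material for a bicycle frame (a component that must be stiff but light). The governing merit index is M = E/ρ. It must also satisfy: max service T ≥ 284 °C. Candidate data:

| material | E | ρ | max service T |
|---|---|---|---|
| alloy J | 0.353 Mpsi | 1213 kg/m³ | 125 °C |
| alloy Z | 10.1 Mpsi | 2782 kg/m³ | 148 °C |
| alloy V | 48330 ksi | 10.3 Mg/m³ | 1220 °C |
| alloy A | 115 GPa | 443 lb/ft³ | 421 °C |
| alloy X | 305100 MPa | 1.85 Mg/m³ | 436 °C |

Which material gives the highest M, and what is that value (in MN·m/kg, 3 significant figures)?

alloy X, M = 165 MN·m/kg

Screen on constraints: max service T ≥ 284 °C. Survivors: alloy V, alloy A, alloy X.
Convert each candidate to consistent units, then evaluate M:
  alloy V: E = 333.2 GPa, ρ = 10300 kg/m³
  alloy A: E = 115.0 GPa, ρ = 7096 kg/m³
  alloy X: E = 305.1 GPa, ρ = 1850 kg/m³
  alloy X: M = 165 MN·m/kg
  alloy V: M = 32.4 MN·m/kg
  alloy A: M = 16.2 MN·m/kg
Alloy X ranks first.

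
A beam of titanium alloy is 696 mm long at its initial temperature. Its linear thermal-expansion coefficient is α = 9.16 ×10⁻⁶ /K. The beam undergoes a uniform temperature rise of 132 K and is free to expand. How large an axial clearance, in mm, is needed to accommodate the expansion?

0.842 mm

ΔL = α·L₀·ΔT = 9.16×10⁻⁶ × 696 mm × 132.0 K = 0.842 mm.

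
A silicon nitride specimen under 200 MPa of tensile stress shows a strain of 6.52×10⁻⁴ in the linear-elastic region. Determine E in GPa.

307 GPa

E = σ/ε = 200 MPa / 6.52×10⁻⁴ = 306700 MPa = 307 GPa.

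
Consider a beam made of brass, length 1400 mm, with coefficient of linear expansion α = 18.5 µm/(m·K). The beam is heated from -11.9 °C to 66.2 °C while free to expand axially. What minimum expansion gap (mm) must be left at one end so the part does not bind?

2.02 mm

ΔT = 66.2 − (-11.9) = 78.10 K.
ΔL = α·L₀·ΔT = 18.5×10⁻⁶ × 1400 mm × 78.10 K = 2.02 mm.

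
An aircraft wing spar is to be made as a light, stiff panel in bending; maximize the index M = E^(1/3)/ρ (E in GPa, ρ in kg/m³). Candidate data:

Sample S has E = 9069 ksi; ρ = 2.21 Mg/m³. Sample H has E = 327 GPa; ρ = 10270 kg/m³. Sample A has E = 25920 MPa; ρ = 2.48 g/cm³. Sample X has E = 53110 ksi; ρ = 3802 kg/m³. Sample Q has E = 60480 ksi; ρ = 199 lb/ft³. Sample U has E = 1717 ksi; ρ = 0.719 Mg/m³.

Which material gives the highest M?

sample U

After converting to SI:
  sample S: E = 62.53 GPa, ρ = 2210 kg/m³
  sample H: E = 327.0 GPa, ρ = 10270 kg/m³
  sample A: E = 25.92 GPa, ρ = 2480 kg/m³
  sample X: E = 366.2 GPa, ρ = 3802 kg/m³
  sample Q: E = 417.0 GPa, ρ = 3188 kg/m³
  sample U: E = 11.84 GPa, ρ = 719.0 kg/m³
  sample U: M = 3.17×10⁻³
  sample Q: M = 2.34×10⁻³
  sample X: M = 1.88×10⁻³
  sample S: M = 1.80×10⁻³
  sample A: M = 1.19×10⁻³
  sample H: M = 0.671×10⁻³
Sample U has the largest M.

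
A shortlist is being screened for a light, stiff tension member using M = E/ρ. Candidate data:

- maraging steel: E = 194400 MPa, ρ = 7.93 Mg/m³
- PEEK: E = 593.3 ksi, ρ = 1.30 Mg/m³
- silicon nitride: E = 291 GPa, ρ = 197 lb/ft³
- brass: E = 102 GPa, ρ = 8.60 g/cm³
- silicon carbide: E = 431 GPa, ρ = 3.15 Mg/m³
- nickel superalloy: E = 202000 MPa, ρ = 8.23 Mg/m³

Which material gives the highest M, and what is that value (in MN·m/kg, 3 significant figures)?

In SI units:
  maraging steel: E = 194.4 GPa, ρ = 7930 kg/m³
  PEEK: E = 4.091 GPa, ρ = 1300 kg/m³
  silicon nitride: E = 291.0 GPa, ρ = 3156 kg/m³
  brass: E = 102.0 GPa, ρ = 8600 kg/m³
  silicon carbide: E = 431.0 GPa, ρ = 3150 kg/m³
  nickel superalloy: E = 202.0 GPa, ρ = 8230 kg/m³
  silicon carbide: M = 137 MN·m/kg
  silicon nitride: M = 92.2 MN·m/kg
  nickel superalloy: M = 24.5 MN·m/kg
  maraging steel: M = 24.5 MN·m/kg
  brass: M = 11.9 MN·m/kg
  PEEK: M = 3.15 MN·m/kg
Highest index: silicon carbide.

silicon carbide, M = 137 MN·m/kg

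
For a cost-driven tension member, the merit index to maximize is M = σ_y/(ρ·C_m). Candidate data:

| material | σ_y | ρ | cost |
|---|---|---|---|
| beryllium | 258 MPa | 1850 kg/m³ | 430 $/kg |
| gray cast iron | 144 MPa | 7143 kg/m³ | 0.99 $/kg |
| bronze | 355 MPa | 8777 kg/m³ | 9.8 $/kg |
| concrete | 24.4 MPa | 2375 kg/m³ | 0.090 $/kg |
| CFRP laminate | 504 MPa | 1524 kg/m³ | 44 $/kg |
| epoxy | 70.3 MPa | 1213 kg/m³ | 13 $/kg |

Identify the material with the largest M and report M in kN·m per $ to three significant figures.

concrete, M = 114 kN·m per $

Evaluate M for each candidate:
  concrete: M = 114 kN·m per $
  gray cast iron: M = 20.4 kN·m per $
  CFRP laminate: M = 7.52 kN·m per $
  epoxy: M = 4.46 kN·m per $
  bronze: M = 4.13 kN·m per $
  beryllium: M = 0.324 kN·m per $
Concrete ranks first.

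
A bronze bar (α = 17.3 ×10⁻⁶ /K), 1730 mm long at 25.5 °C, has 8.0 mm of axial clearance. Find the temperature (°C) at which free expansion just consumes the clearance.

α·L₀·ΔT = 8.0 mm ⇒ ΔT = 8.0 / (17.3×10⁻⁶ × 1730.0) = 267.3 K.
T = 25.5 + 267.3 = 292.8 °C.

293 °C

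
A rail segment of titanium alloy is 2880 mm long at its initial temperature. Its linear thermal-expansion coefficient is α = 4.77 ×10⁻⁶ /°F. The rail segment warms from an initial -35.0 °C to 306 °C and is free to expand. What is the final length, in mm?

2888.4 mm

Convert α: 4.77×10⁻⁶/°F × (9/5) = 8.59×10⁻⁶/K.
ΔT = 306 − (-35.0) = 341.0 K.
ΔL = α·L₀·ΔT = 8.59×10⁻⁶ × 2880 mm × 341.0 K = 8.43 mm.
L = L₀ + ΔL = 2880 + 8.43 = 2888.4 mm.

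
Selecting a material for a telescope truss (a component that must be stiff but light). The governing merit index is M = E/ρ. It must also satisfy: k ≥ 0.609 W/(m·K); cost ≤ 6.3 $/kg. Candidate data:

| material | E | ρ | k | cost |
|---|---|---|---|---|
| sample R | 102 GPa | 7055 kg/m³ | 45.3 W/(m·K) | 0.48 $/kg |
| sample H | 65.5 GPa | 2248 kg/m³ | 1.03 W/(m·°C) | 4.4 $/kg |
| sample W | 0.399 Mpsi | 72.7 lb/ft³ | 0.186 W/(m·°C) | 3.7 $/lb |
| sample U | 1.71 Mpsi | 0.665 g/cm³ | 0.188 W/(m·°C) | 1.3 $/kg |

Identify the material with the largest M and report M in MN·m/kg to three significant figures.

Screen on constraints: k ≥ 0.609 W/(m·K); cost ≤ 6.3 $/kg. Survivors: sample R, sample H.
Convert each candidate to consistent units, then evaluate M:
  sample R: E = 102.0 GPa, ρ = 7055 kg/m³
  sample H: E = 65.50 GPa, ρ = 2248 kg/m³
  sample H: M = 29.1 MN·m/kg
  sample R: M = 14.5 MN·m/kg
Sample H has the largest M.

sample H, M = 29.1 MN·m/kg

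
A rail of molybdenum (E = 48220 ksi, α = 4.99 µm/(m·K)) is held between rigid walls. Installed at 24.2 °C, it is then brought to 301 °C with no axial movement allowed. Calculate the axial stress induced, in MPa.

459 MPa

E = 48220 ksi = 332.5 GPa.
ΔT = 276.8 K. Constrained thermal stress σ = E·α·ΔT = 332.5×10³ MPa × 4.99×10⁻⁶ × 276.8 = 459 MPa (compressive).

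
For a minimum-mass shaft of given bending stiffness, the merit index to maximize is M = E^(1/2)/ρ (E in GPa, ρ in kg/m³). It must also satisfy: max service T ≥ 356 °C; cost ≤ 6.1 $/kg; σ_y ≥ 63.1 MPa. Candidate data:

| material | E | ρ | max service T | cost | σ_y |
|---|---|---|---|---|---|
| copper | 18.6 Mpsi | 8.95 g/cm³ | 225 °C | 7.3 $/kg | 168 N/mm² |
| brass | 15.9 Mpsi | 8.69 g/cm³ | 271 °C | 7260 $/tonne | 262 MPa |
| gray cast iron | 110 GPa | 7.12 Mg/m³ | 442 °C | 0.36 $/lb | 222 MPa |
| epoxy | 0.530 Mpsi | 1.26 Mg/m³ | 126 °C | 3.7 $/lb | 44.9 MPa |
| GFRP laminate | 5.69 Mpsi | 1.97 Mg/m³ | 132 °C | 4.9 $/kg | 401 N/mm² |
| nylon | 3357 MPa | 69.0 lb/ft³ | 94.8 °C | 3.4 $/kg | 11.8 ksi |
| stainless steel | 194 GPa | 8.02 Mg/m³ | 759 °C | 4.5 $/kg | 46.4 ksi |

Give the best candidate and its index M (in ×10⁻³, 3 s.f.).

stainless steel, M = 1.74×10⁻³

Screen on constraints: max service T ≥ 356 °C; cost ≤ 6.1 $/kg; σ_y ≥ 63.1 MPa. Survivors: gray cast iron, stainless steel.
Convert each candidate to consistent units, then evaluate M:
  gray cast iron: E = 110.0 GPa, ρ = 7120 kg/m³
  stainless steel: E = 194.0 GPa, ρ = 8020 kg/m³
  stainless steel: M = 1.74×10⁻³
  gray cast iron: M = 1.47×10⁻³
The maximum is for stainless steel.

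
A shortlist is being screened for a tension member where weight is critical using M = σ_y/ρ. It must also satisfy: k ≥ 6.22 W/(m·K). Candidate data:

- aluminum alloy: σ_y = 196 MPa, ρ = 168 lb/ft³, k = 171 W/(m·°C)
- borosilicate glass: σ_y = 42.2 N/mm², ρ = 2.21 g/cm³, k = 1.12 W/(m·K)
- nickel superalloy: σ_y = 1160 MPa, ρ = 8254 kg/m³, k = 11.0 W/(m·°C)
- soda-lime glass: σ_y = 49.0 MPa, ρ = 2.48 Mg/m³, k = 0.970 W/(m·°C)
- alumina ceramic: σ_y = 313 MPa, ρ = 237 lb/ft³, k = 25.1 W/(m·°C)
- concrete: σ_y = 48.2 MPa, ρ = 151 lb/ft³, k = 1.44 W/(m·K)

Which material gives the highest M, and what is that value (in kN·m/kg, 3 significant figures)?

nickel superalloy, M = 141 kN·m/kg

Screen on constraints: k ≥ 6.22 W/(m·K). Survivors: aluminum alloy, nickel superalloy, alumina ceramic.
Normalizing units and computing the index:
  aluminum alloy: σ_y = 196.0 MPa, ρ = 2691 kg/m³
  nickel superalloy: σ_y = 1160 MPa, ρ = 8254 kg/m³
  alumina ceramic: σ_y = 313.0 MPa, ρ = 3796 kg/m³
  nickel superalloy: M = 141 kN·m/kg
  alumina ceramic: M = 82.4 kN·m/kg
  aluminum alloy: M = 72.8 kN·m/kg
The maximum is for nickel superalloy.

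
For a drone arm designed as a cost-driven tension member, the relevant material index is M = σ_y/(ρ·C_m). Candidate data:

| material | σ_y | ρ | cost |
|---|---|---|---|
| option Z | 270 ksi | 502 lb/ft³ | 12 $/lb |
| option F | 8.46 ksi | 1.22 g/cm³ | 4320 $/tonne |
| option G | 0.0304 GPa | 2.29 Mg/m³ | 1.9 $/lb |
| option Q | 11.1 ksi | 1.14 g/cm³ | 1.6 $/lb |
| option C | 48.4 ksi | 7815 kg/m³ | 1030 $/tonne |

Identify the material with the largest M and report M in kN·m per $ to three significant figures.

In SI units:
  option Z: σ_y = 1862 MPa, ρ = 8041 kg/m³, cost = 26.46 $/kg
  option F: σ_y = 58.33 MPa, ρ = 1220 kg/m³, cost = 4.320 $/kg
  option G: σ_y = 30.40 MPa, ρ = 2290 kg/m³, cost = 4.189 $/kg
  option Q: σ_y = 76.53 MPa, ρ = 1140 kg/m³, cost = 3.527 $/kg
  option C: σ_y = 333.7 MPa, ρ = 7815 kg/m³, cost = 1.030 $/kg
  option C: M = 41.5 kN·m per $
  option Q: M = 19.0 kN·m per $
  option F: M = 11.1 kN·m per $
  option Z: M = 8.75 kN·m per $
  option G: M = 3.17 kN·m per $
Option C ranks first.

option C, M = 41.5 kN·m per $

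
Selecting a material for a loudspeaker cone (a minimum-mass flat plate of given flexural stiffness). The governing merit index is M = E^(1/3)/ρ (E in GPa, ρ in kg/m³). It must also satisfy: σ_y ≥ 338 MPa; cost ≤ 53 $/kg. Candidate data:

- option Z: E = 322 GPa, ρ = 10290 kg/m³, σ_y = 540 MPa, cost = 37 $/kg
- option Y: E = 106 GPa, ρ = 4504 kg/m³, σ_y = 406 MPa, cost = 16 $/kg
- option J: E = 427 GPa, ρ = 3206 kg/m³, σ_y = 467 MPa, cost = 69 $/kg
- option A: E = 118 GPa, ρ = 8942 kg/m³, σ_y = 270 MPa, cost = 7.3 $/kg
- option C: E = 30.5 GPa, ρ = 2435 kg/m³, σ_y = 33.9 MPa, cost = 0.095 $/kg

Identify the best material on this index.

Screen on constraints: σ_y ≥ 338 MPa; cost ≤ 53 $/kg. Survivors: option Z, option Y.
Per-candidate index values:
  option Y: M = 1.05×10⁻³
  option Z: M = 0.666×10⁻³
Option Y ranks first.

option Y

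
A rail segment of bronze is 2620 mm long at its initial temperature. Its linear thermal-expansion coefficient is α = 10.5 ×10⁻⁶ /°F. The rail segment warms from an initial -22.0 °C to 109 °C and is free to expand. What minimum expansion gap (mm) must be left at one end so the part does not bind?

Convert α: 10.5×10⁻⁶/°F × (9/5) = 18.9×10⁻⁶/K.
ΔT = 109 − (-22.0) = 131.0 K.
ΔL = α·L₀·ΔT = 18.9×10⁻⁶ × 2620 mm × 131.0 K = 6.49 mm.

6.49 mm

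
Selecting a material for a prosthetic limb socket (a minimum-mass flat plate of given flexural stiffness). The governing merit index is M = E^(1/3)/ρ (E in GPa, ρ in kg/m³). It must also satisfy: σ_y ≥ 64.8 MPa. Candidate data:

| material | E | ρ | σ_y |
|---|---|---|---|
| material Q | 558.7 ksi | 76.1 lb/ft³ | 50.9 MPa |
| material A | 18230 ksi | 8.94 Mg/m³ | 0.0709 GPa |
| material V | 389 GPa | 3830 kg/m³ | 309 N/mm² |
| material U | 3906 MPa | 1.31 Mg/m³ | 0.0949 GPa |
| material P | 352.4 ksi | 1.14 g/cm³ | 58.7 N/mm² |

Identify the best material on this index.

Screen on constraints: σ_y ≥ 64.8 MPa. Survivors: material A, material V, material U.
In SI units:
  material A: E = 125.7 GPa, ρ = 8940 kg/m³
  material V: E = 389.0 GPa, ρ = 3830 kg/m³
  material U: E = 3.906 GPa, ρ = 1310 kg/m³
  material V: M = 1.91×10⁻³
  material U: M = 1.20×10⁻³
  material A: M = 0.560×10⁻³
Highest index: material V.

material V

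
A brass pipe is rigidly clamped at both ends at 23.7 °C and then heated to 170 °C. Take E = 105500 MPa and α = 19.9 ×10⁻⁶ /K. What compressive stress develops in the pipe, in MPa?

E = 105500 MPa = 105.5 GPa.
ΔT = 146.3 K. Constrained thermal stress σ = E·α·ΔT = 105.5×10³ MPa × 19.9×10⁻⁶ × 146.3 = 307 MPa (compressive).

307 MPa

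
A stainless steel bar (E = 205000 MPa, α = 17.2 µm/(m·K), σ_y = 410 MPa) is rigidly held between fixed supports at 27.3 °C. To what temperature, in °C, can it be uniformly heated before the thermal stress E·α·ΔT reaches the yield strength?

E = 205000 MPa = 205.0 GPa.
E·α·ΔT = 410.0 MPa ⇒ ΔT = 410.0 / (205.0×10³ × 17.2×10⁻⁶) = 116.3 K.
T = 27.3 + 116.3 = 143.6 °C.

144 °C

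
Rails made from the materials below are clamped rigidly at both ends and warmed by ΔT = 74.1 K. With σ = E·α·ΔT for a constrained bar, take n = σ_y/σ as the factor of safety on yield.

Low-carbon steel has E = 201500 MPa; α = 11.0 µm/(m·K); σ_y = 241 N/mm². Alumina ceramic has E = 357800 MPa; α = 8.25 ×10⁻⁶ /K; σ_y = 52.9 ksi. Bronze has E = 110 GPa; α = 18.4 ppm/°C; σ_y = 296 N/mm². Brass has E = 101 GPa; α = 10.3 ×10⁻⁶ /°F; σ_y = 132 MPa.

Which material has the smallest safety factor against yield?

brass

Converting E to GPa, α to ×10⁻⁶/K, σ_y to MPa, then σ and n for each:
  low-carbon steel: E = 201.5, α = 11.0, σ_y = 241.0 → σ = 164 MPa, n = 1.47
  alumina ceramic: E = 357.8, α = 8.25, σ_y = 364.7 → σ = 219 MPa, n = 1.67
  bronze: E = 110.0, α = 18.4, σ_y = 296.0 → σ = 150 MPa, n = 1.97
  brass: E = 101.0, α = 18.5, σ_y = 132.0 → σ = 139 MPa, n = 0.951
Brass has the lowest safety factor, n = 0.951.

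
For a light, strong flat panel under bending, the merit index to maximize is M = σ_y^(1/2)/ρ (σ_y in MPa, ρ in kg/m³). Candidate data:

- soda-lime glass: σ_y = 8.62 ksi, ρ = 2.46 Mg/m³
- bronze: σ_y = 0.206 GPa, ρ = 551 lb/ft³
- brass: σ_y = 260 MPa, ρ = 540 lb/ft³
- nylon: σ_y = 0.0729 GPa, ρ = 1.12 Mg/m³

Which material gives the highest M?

Putting every candidate on a common basis:
  soda-lime glass: σ_y = 59.43 MPa, ρ = 2460 kg/m³
  bronze: σ_y = 206.0 MPa, ρ = 8826 kg/m³
  brass: σ_y = 260.0 MPa, ρ = 8650 kg/m³
  nylon: σ_y = 72.90 MPa, ρ = 1120 kg/m³
  nylon: M = 7.62×10⁻³
  soda-lime glass: M = 3.13×10⁻³
  brass: M = 1.86×10⁻³
  bronze: M = 1.63×10⁻³
Highest index: nylon.

nylon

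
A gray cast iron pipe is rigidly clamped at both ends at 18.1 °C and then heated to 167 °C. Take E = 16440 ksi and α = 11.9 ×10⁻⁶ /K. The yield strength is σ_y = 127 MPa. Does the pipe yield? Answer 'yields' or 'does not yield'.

yields

E = 16440 ksi = 113.3 GPa.
ΔT = 148.9 K. Constrained thermal stress σ = E·α·ΔT = 113.3×10³ MPa × 11.9×10⁻⁶ × 148.9 = 201 MPa (compressive).
Compare to σ_y = 127 MPa: σ ≥ σ_y, so it yields.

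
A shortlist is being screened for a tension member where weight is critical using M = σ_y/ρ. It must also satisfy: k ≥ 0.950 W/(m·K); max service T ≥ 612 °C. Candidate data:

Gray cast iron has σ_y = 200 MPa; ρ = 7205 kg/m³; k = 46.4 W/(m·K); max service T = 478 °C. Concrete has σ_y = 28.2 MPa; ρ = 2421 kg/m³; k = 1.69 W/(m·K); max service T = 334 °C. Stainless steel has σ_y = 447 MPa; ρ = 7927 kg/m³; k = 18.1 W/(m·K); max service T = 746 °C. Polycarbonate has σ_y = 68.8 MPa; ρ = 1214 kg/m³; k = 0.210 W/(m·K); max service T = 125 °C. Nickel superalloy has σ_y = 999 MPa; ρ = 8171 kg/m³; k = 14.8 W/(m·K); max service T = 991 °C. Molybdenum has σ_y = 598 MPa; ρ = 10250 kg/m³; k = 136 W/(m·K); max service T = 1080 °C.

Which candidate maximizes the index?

nickel superalloy

Screen on constraints: k ≥ 0.950 W/(m·K); max service T ≥ 612 °C. Survivors: stainless steel, nickel superalloy, molybdenum.
Per-candidate index values:
  nickel superalloy: M = 122 kN·m/kg
  molybdenum: M = 58.3 kN·m/kg
  stainless steel: M = 56.4 kN·m/kg
Nickel superalloy ranks first.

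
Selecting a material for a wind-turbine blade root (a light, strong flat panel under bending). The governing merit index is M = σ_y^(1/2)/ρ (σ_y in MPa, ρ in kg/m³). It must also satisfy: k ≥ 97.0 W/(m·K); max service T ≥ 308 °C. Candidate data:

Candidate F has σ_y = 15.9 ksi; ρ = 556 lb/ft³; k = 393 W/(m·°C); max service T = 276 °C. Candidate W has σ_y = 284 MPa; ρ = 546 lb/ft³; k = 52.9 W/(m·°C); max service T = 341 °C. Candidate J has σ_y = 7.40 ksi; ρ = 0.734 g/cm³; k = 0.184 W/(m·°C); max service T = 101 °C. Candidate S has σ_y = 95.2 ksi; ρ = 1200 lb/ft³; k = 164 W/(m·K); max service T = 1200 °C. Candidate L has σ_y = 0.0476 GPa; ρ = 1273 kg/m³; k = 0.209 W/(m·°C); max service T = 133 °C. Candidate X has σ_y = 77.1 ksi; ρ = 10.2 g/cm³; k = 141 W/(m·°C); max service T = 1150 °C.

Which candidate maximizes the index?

Screen on constraints: k ≥ 97.0 W/(m·K); max service T ≥ 308 °C. Survivors: candidate S, candidate X.
In SI units:
  candidate S: σ_y = 656.4 MPa, ρ = 19220 kg/m³
  candidate X: σ_y = 531.6 MPa, ρ = 10200 kg/m³
  candidate X: M = 2.26×10⁻³
  candidate S: M = 1.33×10⁻³
The maximum is for candidate X.

candidate X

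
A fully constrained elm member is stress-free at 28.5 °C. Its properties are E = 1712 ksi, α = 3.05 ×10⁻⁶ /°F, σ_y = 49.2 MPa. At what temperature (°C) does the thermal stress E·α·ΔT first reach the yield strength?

788 °C

E = 1712 ksi = 11.80 GPa.
α = 3.05×10⁻⁶/°F × 9/5 = 5.49×10⁻⁶/K.
E·α·ΔT = 49.20 MPa ⇒ ΔT = 49.20 / (11.80×10³ × 5.49×10⁻⁶) = 759.2 K.
T = 28.5 + 759.2 = 787.7 °C.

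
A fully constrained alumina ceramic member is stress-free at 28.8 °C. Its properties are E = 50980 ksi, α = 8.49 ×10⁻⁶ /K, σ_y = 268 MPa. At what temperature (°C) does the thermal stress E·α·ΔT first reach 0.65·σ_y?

E = 50980 ksi = 351.5 GPa.
E·α·ΔT = 174.2 MPa ⇒ ΔT = 174.2 / (351.5×10³ × 8.49×10⁻⁶) = 58.37 K.
T = 28.8 + 58.37 = 87.17 °C.

87.2 °C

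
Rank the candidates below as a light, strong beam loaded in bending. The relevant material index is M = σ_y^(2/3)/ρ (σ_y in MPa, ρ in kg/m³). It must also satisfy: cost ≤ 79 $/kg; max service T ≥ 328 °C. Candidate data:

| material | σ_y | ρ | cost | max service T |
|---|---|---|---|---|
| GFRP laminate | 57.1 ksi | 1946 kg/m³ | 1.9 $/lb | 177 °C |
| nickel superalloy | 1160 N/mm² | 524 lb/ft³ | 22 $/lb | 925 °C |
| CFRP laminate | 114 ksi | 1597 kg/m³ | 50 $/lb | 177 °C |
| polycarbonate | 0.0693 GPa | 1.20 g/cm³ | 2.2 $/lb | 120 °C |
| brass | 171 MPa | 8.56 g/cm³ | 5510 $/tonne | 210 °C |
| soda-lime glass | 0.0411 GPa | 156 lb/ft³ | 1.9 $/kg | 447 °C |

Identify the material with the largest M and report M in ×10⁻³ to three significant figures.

Screen on constraints: cost ≤ 79 $/kg; max service T ≥ 328 °C. Survivors: nickel superalloy, soda-lime glass.
After converting to SI:
  nickel superalloy: σ_y = 1160 MPa, ρ = 8394 kg/m³
  soda-lime glass: σ_y = 41.10 MPa, ρ = 2499 kg/m³
  nickel superalloy: M = 13.2×10⁻³
  soda-lime glass: M = 4.77×10⁻³
The maximum is for nickel superalloy.

nickel superalloy, M = 13.2×10⁻³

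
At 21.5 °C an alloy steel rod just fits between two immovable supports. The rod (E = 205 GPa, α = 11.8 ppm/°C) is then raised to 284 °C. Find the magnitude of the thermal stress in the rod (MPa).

ΔT = 262.5 K. Constrained thermal stress σ = E·α·ΔT = 205.0×10³ MPa × 11.8×10⁻⁶ × 262.5 = 635 MPa (compressive).

635 MPa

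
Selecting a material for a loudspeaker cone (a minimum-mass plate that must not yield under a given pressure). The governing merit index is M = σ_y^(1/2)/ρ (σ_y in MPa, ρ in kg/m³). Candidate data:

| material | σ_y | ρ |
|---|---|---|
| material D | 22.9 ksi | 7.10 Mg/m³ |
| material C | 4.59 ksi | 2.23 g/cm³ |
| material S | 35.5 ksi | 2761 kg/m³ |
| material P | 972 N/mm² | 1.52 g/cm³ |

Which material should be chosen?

material P

Normalizing units and computing the index:
  material D: σ_y = 157.9 MPa, ρ = 7100 kg/m³
  material C: σ_y = 31.65 MPa, ρ = 2230 kg/m³
  material S: σ_y = 244.8 MPa, ρ = 2761 kg/m³
  material P: σ_y = 972.0 MPa, ρ = 1520 kg/m³
  material P: M = 20.5×10⁻³
  material S: M = 5.67×10⁻³
  material C: M = 2.52×10⁻³
  material D: M = 1.77×10⁻³
The maximum is for material P.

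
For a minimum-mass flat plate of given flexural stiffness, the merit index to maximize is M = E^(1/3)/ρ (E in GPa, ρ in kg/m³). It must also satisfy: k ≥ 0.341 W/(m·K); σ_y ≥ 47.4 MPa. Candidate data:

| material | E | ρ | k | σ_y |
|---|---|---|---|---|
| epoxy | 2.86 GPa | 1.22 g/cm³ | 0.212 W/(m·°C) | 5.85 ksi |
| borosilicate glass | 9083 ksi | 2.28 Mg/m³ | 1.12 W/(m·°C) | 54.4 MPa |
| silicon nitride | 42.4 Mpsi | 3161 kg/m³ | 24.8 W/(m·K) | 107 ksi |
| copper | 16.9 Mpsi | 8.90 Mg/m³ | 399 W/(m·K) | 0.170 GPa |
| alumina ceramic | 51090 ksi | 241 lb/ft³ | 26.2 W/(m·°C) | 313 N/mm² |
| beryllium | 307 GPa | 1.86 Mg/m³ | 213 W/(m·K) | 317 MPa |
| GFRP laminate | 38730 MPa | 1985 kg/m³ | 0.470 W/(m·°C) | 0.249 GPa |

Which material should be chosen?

beryllium

Screen on constraints: k ≥ 0.341 W/(m·K); σ_y ≥ 47.4 MPa. Survivors: borosilicate glass, silicon nitride, copper, alumina ceramic, beryllium, GFRP laminate.
Normalizing units and computing the index:
  borosilicate glass: E = 62.63 GPa, ρ = 2280 kg/m³
  silicon nitride: E = 292.3 GPa, ρ = 3161 kg/m³
  copper: E = 116.5 GPa, ρ = 8900 kg/m³
  alumina ceramic: E = 352.3 GPa, ρ = 3860 kg/m³
  beryllium: E = 307.0 GPa, ρ = 1860 kg/m³
  GFRP laminate: E = 38.73 GPa, ρ = 1985 kg/m³
  beryllium: M = 3.63×10⁻³
  silicon nitride: M = 2.10×10⁻³
  alumina ceramic: M = 1.83×10⁻³
  borosilicate glass: M = 1.74×10⁻³
  GFRP laminate: M = 1.70×10⁻³
  copper: M = 0.549×10⁻³
Beryllium ranks first.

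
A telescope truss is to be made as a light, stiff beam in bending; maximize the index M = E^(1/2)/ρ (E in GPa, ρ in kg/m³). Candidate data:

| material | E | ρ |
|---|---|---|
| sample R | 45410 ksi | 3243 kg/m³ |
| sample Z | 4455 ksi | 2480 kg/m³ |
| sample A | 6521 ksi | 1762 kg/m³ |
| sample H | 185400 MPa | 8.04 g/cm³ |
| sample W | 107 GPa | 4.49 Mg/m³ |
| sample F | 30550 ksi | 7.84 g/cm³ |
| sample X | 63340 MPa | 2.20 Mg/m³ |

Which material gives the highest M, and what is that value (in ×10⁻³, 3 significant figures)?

sample R, M = 5.46×10⁻³

Putting every candidate on a common basis:
  sample R: E = 313.1 GPa, ρ = 3243 kg/m³
  sample Z: E = 30.72 GPa, ρ = 2480 kg/m³
  sample A: E = 44.96 GPa, ρ = 1762 kg/m³
  sample H: E = 185.4 GPa, ρ = 8040 kg/m³
  sample W: E = 107.0 GPa, ρ = 4490 kg/m³
  sample F: E = 210.6 GPa, ρ = 7840 kg/m³
  sample X: E = 63.34 GPa, ρ = 2200 kg/m³
  sample R: M = 5.46×10⁻³
  sample A: M = 3.81×10⁻³
  sample X: M = 3.62×10⁻³
  sample W: M = 2.30×10⁻³
  sample Z: M = 2.23×10⁻³
  sample F: M = 1.85×10⁻³
  sample H: M = 1.69×10⁻³
The maximum is for sample R.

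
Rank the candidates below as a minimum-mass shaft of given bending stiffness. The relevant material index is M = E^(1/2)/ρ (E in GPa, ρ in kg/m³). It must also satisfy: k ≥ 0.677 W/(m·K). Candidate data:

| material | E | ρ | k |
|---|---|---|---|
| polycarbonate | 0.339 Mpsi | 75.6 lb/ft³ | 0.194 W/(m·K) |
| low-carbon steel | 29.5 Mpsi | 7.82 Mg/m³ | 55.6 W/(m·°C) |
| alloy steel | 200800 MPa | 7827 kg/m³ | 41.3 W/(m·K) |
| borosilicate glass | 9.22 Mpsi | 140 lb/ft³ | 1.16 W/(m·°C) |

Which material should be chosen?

Screen on constraints: k ≥ 0.677 W/(m·K). Survivors: low-carbon steel, alloy steel, borosilicate glass.
Normalizing units and computing the index:
  low-carbon steel: E = 203.4 GPa, ρ = 7820 kg/m³
  alloy steel: E = 200.8 GPa, ρ = 7827 kg/m³
  borosilicate glass: E = 63.57 GPa, ρ = 2243 kg/m³
  borosilicate glass: M = 3.56×10⁻³
  low-carbon steel: M = 1.82×10⁻³
  alloy steel: M = 1.81×10⁻³
Borosilicate glass ranks first.

borosilicate glass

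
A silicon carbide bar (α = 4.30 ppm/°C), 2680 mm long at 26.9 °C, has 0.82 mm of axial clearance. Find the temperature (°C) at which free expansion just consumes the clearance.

α·L₀·ΔT = 0.82 mm ⇒ ΔT = 0.82 / (4.30×10⁻⁶ × 2680.0) = 71.16 K.
T = 26.9 + 71.16 = 98.06 °C.

98.1 °C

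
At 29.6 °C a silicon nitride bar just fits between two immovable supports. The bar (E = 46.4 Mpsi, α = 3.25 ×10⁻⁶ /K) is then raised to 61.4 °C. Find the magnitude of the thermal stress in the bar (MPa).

33.1 MPa

E = 46.4 Mpsi = 319.9 GPa.
ΔT = 31.80 K. Constrained thermal stress σ = E·α·ΔT = 319.9×10³ MPa × 3.25×10⁻⁶ × 31.80 = 33.1 MPa (compressive).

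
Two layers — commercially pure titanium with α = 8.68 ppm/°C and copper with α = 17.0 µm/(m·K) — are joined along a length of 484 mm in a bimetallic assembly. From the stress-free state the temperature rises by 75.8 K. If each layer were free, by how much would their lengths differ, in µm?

Δα = |8.68 − 17.0|×10⁻⁶/K = 8.32×10⁻⁶/K.
ΔL_mismatch = Δα·L·ΔT = 8.32×10⁻⁶ × 484.0 mm × 75.8 K = 305 µm.

305 µm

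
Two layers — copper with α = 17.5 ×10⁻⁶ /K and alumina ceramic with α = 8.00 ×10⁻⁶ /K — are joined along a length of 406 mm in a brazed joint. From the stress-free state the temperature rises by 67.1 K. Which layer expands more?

copper

α(copper) = 17.5×10⁻⁶/K vs α(alumina ceramic) = 8.00×10⁻⁶/K.
Higher α expands more for the same ΔT: copper.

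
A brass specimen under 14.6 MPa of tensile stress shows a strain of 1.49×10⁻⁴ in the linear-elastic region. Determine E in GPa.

E = σ/ε = 14.6 MPa / 1.49×10⁻⁴ = 97990 MPa = 98.0 GPa.

98.0 GPa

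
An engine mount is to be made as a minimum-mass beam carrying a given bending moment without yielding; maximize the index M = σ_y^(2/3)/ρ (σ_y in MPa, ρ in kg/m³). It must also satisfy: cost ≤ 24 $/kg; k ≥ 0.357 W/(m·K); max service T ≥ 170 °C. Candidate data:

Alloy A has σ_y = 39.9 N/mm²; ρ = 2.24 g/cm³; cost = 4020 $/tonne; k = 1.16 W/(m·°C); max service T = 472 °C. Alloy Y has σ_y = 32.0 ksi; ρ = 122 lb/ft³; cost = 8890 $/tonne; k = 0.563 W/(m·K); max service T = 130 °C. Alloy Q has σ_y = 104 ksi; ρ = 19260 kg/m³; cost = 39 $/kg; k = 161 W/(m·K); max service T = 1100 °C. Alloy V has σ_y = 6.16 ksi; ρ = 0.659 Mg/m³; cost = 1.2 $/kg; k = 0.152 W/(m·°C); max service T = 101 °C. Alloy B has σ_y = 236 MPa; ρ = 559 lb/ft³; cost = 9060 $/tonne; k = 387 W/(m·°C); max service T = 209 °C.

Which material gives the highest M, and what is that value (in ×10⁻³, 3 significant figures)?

alloy A, M = 5.21×10⁻³

Screen on constraints: cost ≤ 24 $/kg; k ≥ 0.357 W/(m·K); max service T ≥ 170 °C. Survivors: alloy A, alloy B.
Putting every candidate on a common basis:
  alloy A: σ_y = 39.90 MPa, ρ = 2240 kg/m³
  alloy B: σ_y = 236.0 MPa, ρ = 8954 kg/m³
  alloy A: M = 5.21×10⁻³
  alloy B: M = 4.26×10⁻³
Alloy A has the largest M.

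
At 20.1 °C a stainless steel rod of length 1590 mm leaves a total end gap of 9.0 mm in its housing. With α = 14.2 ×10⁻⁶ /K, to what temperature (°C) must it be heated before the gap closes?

419 °C

α·L₀·ΔT = 9.0 mm ⇒ ΔT = 9.0 / (14.2×10⁻⁶ × 1590.0) = 398.6 K.
T = 20.1 + 398.6 = 418.7 °C.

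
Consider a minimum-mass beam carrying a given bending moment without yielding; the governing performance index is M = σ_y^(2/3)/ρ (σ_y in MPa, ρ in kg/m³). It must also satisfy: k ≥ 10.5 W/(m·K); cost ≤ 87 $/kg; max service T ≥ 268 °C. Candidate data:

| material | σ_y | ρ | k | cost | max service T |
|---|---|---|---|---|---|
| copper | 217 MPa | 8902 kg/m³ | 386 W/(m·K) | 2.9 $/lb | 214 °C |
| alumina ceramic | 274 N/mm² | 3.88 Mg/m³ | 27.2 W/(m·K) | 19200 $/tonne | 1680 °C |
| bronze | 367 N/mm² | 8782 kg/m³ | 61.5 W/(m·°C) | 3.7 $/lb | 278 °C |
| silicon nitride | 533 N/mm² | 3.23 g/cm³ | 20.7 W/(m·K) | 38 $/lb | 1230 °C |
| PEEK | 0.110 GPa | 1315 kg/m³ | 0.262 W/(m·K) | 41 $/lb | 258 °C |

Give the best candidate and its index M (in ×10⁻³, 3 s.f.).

silicon nitride, M = 20.4×10⁻³

Screen on constraints: k ≥ 10.5 W/(m·K); cost ≤ 87 $/kg; max service T ≥ 268 °C. Survivors: alumina ceramic, bronze, silicon nitride.
In SI units:
  alumina ceramic: σ_y = 274.0 MPa, ρ = 3880 kg/m³
  bronze: σ_y = 367.0 MPa, ρ = 8782 kg/m³
  silicon nitride: σ_y = 533.0 MPa, ρ = 3230 kg/m³
  silicon nitride: M = 20.4×10⁻³
  alumina ceramic: M = 10.9×10⁻³
  bronze: M = 5.84×10⁻³
Silicon nitride has the largest M.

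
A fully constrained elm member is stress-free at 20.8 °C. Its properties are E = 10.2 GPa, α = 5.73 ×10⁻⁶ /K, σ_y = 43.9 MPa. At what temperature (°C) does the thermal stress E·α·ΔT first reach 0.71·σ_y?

554 °C

E·α·ΔT = 31.17 MPa ⇒ ΔT = 31.17 / (10.20×10³ × 5.73×10⁻⁶) = 533.3 K.
T = 20.8 + 533.3 = 554.1 °C.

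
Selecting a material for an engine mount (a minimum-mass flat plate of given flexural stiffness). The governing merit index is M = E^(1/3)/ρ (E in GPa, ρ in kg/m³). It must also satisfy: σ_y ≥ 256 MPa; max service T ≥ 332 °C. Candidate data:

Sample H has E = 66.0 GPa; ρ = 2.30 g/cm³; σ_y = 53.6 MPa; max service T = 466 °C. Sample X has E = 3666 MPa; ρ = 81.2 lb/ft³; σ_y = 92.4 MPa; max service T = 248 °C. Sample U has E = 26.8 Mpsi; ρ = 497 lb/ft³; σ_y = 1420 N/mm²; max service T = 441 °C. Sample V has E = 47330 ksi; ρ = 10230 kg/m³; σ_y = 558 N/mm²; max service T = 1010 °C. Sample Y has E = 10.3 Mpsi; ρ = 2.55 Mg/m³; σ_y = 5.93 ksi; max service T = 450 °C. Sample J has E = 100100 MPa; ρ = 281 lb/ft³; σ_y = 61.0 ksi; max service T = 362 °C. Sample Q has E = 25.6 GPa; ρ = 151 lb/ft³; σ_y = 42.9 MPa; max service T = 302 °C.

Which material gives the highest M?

sample J

Screen on constraints: σ_y ≥ 256 MPa; max service T ≥ 332 °C. Survivors: sample U, sample V, sample J.
In SI units:
  sample U: E = 184.8 GPa, ρ = 7961 kg/m³
  sample V: E = 326.3 GPa, ρ = 10230 kg/m³
  sample J: E = 100.1 GPa, ρ = 4501 kg/m³
  sample J: M = 1.03×10⁻³
  sample U: M = 0.715×10⁻³
  sample V: M = 0.673×10⁻³
Sample J has the largest M.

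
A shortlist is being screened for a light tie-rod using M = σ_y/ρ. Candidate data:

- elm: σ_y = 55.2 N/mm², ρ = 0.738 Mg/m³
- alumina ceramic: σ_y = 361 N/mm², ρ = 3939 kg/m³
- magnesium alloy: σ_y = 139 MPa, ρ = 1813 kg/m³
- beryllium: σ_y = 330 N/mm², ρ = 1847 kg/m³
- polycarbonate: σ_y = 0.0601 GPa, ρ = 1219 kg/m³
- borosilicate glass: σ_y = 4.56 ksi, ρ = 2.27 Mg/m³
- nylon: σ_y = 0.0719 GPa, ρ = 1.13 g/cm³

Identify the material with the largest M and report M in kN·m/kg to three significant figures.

beryllium, M = 179 kN·m/kg

Putting every candidate on a common basis:
  elm: σ_y = 55.20 MPa, ρ = 738.0 kg/m³
  alumina ceramic: σ_y = 361.0 MPa, ρ = 3939 kg/m³
  magnesium alloy: σ_y = 139.0 MPa, ρ = 1813 kg/m³
  beryllium: σ_y = 330.0 MPa, ρ = 1847 kg/m³
  polycarbonate: σ_y = 60.10 MPa, ρ = 1219 kg/m³
  borosilicate glass: σ_y = 31.44 MPa, ρ = 2270 kg/m³
  nylon: σ_y = 71.90 MPa, ρ = 1130 kg/m³
  beryllium: M = 179 kN·m/kg
  alumina ceramic: M = 91.6 kN·m/kg
  magnesium alloy: M = 76.7 kN·m/kg
  elm: M = 74.8 kN·m/kg
  nylon: M = 63.6 kN·m/kg
  polycarbonate: M = 49.3 kN·m/kg
  borosilicate glass: M = 13.9 kN·m/kg
Highest index: beryllium.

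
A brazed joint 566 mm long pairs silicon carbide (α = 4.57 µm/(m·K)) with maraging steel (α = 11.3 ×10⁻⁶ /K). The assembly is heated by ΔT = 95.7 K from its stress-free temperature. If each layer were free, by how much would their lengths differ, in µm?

Δα = |4.57 − 11.3|×10⁻⁶/K = 6.73×10⁻⁶/K.
ΔL_mismatch = Δα·L·ΔT = 6.73×10⁻⁶ × 566.0 mm × 95.7 K = 365 µm.

365 µm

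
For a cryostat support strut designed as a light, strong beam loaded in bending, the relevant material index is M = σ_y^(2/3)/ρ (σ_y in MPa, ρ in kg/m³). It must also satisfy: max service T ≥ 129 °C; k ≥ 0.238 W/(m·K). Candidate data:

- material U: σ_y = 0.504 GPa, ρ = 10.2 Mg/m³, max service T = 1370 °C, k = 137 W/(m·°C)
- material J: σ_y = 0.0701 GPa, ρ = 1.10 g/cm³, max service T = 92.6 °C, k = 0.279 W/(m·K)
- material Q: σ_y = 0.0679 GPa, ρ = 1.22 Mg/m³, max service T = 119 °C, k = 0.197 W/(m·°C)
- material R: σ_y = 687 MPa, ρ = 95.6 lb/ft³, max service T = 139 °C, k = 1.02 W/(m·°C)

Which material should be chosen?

material R

Screen on constraints: max service T ≥ 129 °C; k ≥ 0.238 W/(m·K). Survivors: material U, material R.
After converting to SI:
  material U: σ_y = 504.0 MPa, ρ = 10200 kg/m³
  material R: σ_y = 687.0 MPa, ρ = 1531 kg/m³
  material R: M = 50.8×10⁻³
  material U: M = 6.21×10⁻³
The maximum is for material R.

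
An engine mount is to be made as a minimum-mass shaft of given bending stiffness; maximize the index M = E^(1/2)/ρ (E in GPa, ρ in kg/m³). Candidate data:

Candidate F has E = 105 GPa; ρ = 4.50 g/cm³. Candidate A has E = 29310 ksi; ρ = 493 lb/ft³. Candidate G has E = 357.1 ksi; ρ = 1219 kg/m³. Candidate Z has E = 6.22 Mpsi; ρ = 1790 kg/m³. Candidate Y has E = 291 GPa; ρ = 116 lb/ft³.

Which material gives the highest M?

Convert each candidate to consistent units, then evaluate M:
  candidate F: E = 105.0 GPa, ρ = 4500 kg/m³
  candidate A: E = 202.1 GPa, ρ = 7897 kg/m³
  candidate G: E = 2.462 GPa, ρ = 1219 kg/m³
  candidate Z: E = 42.89 GPa, ρ = 1790 kg/m³
  candidate Y: E = 291.0 GPa, ρ = 1858 kg/m³
  candidate Y: M = 9.18×10⁻³
  candidate Z: M = 3.66×10⁻³
  candidate F: M = 2.28×10⁻³
  candidate A: M = 1.80×10⁻³
  candidate G: M = 1.29×10⁻³
Highest index: candidate Y.

candidate Y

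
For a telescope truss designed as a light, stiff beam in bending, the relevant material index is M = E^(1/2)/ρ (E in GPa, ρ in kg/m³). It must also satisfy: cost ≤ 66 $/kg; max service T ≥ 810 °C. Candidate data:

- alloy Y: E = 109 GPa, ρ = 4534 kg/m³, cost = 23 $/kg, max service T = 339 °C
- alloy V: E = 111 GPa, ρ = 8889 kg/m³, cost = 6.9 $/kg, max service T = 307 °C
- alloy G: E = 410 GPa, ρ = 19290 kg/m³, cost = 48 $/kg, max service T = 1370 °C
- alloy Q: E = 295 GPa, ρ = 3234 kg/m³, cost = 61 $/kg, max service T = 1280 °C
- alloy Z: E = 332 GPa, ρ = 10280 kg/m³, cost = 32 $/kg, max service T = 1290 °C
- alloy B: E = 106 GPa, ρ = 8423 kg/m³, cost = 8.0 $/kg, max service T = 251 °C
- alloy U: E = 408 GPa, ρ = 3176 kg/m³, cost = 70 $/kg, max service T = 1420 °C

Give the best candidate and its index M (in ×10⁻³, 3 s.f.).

alloy Q, M = 5.31×10⁻³

Screen on constraints: cost ≤ 66 $/kg; max service T ≥ 810 °C. Survivors: alloy G, alloy Q, alloy Z.
Computing M directly (units already consistent):
  alloy Q: M = 5.31×10⁻³
  alloy Z: M = 1.77×10⁻³
  alloy G: M = 1.05×10⁻³
The maximum is for alloy Q.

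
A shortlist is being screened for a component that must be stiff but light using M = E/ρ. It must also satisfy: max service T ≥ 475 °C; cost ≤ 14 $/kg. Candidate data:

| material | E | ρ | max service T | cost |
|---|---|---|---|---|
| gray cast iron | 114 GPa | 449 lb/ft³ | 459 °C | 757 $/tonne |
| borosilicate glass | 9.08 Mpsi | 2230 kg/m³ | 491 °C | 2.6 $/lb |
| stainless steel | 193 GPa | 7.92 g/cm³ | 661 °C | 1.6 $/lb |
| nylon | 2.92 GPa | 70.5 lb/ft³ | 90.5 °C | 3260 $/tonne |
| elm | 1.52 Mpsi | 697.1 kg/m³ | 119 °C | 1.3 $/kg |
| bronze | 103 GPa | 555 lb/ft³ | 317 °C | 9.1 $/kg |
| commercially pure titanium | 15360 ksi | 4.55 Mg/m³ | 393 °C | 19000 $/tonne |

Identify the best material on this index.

Screen on constraints: max service T ≥ 475 °C; cost ≤ 14 $/kg. Survivors: borosilicate glass, stainless steel.
After converting to SI:
  borosilicate glass: E = 62.60 GPa, ρ = 2230 kg/m³
  stainless steel: E = 193.0 GPa, ρ = 7920 kg/m³
  borosilicate glass: M = 28.1 MN·m/kg
  stainless steel: M = 24.4 MN·m/kg
Borosilicate glass ranks first.

borosilicate glass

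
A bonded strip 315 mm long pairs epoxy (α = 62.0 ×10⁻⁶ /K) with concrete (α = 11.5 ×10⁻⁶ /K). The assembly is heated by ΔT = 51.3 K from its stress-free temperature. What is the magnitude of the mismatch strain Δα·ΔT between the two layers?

Δα = |62.0 − 11.5|×10⁻⁶/K = 50.5×10⁻⁶/K.
Mismatch strain = Δα·ΔT = 50.5×10⁻⁶ × 51.3 = 2.59×10⁻³.

2.59×10⁻³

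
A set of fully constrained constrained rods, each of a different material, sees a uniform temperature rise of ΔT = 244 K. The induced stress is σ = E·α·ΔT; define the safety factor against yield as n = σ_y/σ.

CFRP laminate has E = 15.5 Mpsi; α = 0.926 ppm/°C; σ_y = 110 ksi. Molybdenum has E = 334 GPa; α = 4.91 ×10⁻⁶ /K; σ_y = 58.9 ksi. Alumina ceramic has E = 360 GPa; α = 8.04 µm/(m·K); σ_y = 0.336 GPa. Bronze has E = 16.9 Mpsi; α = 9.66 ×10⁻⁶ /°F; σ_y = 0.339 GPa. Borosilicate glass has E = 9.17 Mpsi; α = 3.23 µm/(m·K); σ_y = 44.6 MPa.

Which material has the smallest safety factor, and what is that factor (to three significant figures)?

alumina ceramic, n = 0.476

In consistent units (E in GPa, α in ×10⁻⁶/K, σ_y in MPa):
  CFRP laminate: E = 106.9, α = 0.926, σ_y = 758.4 → σ = 24.1 MPa, n = 31.4
  molybdenum: E = 334.0, α = 4.91, σ_y = 406.1 → σ = 400 MPa, n = 1.01
  alumina ceramic: E = 360.0, α = 8.04, σ_y = 336.0 → σ = 706 MPa, n = 0.476
  bronze: E = 116.5, α = 17.4, σ_y = 339.0 → σ = 494 MPa, n = 0.686
  borosilicate glass: E = 63.22, α = 3.23, σ_y = 44.60 → σ = 49.8 MPa, n = 0.895
Smallest n: alumina ceramic with n = 0.476.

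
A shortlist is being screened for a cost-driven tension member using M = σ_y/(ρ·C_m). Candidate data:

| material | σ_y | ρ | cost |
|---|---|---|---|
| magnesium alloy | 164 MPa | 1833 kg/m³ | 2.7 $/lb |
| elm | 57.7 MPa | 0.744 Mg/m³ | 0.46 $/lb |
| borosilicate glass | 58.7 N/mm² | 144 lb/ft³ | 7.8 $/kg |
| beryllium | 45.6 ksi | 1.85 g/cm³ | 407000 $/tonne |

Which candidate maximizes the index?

elm

After converting to SI:
  magnesium alloy: σ_y = 164.0 MPa, ρ = 1833 kg/m³, cost = 5.952 $/kg
  elm: σ_y = 57.70 MPa, ρ = 744.0 kg/m³, cost = 1.014 $/kg
  borosilicate glass: σ_y = 58.70 MPa, ρ = 2307 kg/m³, cost = 7.800 $/kg
  beryllium: σ_y = 314.4 MPa, ρ = 1850 kg/m³, cost = 407.0 $/kg
  elm: M = 76.5 kN·m per $
  magnesium alloy: M = 15.0 kN·m per $
  borosilicate glass: M = 3.26 kN·m per $
  beryllium: M = 0.418 kN·m per $
The maximum is for elm.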